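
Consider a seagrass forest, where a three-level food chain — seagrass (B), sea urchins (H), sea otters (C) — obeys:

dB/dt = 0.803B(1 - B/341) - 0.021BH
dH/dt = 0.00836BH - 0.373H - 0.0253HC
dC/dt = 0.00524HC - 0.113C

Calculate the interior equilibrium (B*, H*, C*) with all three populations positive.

From dC/dt = 0: 0.00524H* = 0.113, so H* = 21.6.
From dB/dt = 0: 0.803(1 - B*/341) = 0.021·21.6, giving B* = 341·(1 - 0.564) = 149.
From dH/dt = 0: 0.00836·149 - 0.373 = 0.0253C*, so C* = 0.87/0.0253 = 34.4.

B* ≈ 149, H* ≈ 21.6, C* ≈ 34.4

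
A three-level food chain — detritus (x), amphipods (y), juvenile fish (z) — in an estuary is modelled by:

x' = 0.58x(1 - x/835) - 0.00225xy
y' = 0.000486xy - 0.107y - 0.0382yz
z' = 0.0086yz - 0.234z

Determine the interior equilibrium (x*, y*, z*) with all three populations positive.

x* ≈ 747, y* ≈ 27.2, z* ≈ 6.7

From dz/dt = 0: 0.0086y* = 0.234, so y* = 27.2.
From dx/dt = 0: 0.58(1 - x*/835) = 0.00225·27.2, giving x* = 835·(1 - 0.106) = 747.
From dy/dt = 0: 0.000486·747 - 0.107 = 0.0382z*, so z* = 0.256/0.0382 = 6.7.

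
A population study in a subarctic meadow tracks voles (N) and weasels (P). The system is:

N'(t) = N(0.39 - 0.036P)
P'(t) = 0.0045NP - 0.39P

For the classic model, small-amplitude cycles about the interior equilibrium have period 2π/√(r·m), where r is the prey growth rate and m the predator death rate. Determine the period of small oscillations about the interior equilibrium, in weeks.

Here r = 0.39 and m = 0.39, so r·m = 0.152.
ω = √0.152 = 0.39 per week, hence T = 2π/ω ≈ 16.1 weeks.

T ≈ 16.1 weeks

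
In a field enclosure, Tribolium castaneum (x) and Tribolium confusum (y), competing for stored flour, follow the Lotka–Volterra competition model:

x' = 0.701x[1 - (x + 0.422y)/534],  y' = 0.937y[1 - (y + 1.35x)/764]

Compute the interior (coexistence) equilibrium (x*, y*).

Setting both brackets to zero gives the nullclines x + 0.422y = 534 and 1.35x + y = 764.
Substituting y = 764 - 1.35x into the first: x(1 - 0.422·1.35) = 534 - 0.422·764.
So x* = 212/0.43 = 492, and then y* = 764 - 1.35·492 = 100.

x* ≈ 492, y* ≈ 100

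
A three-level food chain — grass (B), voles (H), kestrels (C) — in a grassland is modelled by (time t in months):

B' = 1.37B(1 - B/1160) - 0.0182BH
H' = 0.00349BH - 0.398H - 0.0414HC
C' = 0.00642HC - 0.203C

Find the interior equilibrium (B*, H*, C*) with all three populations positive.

From dC/dt = 0: 0.00642H* = 0.203, so H* = 31.6.
From dB/dt = 0: 1.37(1 - B*/1160) = 0.0182·31.6, giving B* = 1160·(1 - 0.42) = 673.
From dH/dt = 0: 0.00349·673 - 0.398 = 0.0414C*, so C* = 1.95/0.0414 = 47.1.

B* ≈ 673, H* ≈ 31.6, C* ≈ 47.1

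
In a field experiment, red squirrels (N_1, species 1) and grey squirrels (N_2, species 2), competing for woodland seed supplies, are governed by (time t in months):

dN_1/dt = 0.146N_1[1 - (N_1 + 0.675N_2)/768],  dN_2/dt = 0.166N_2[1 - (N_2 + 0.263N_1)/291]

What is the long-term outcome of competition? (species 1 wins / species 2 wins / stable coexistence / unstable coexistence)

stable coexistence

Compare the nullcline intercepts: K1/α12 = 768/0.675 = 1140 > K2 = 291; K2/α21 = 291/0.263 = 1110 > K1 = 768.
Since both inequalities hold, each species can invade when rare, so the interior equilibrium is stable.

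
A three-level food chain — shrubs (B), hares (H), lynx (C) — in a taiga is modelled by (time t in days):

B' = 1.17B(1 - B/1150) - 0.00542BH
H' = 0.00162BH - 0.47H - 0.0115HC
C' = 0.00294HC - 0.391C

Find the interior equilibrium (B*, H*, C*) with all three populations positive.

B* ≈ 441, H* ≈ 133, C* ≈ 21.3

From dC/dt = 0: 0.00294H* = 0.391, so H* = 133.
From dB/dt = 0: 1.17(1 - B*/1150) = 0.00542·133, giving B* = 1150·(1 - 0.616) = 441.
From dH/dt = 0: 0.00162·441 - 0.47 = 0.0115C*, so C* = 0.245/0.0115 = 21.3.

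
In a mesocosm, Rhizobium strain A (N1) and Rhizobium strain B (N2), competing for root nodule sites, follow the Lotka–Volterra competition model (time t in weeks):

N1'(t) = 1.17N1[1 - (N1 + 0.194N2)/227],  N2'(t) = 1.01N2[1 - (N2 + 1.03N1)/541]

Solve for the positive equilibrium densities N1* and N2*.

Setting both brackets to zero gives the nullclines N1 + 0.194N2 = 227 and 1.03N1 + N2 = 541.
Substituting N2 = 541 - 1.03N1 into the first: N1(1 - 0.194·1.03) = 227 - 0.194·541.
So N1* = 122/0.8 = 153, and then N2* = 541 - 1.03·153 = 384.

N1* ≈ 153, N2* ≈ 384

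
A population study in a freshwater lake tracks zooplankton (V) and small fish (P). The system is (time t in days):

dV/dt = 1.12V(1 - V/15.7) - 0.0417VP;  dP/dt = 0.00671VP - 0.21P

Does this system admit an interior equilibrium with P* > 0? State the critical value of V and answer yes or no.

The predator equation gives dP/dt > 0 only when V > 0.21/0.00671 = 31.3.
Without the predator, V → K = 15.7. Since 15.7 < 31.3, the predator cannot invade.

Threshold V = 31.3; K < 31.3, so no, the predator goes extinct.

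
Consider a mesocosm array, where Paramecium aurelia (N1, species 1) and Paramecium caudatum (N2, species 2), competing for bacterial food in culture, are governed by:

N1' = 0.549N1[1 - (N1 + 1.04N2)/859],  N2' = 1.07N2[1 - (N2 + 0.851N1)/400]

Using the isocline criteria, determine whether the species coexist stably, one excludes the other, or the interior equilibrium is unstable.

Compare the nullcline intercepts: K1/α12 = 859/1.04 = 826 > K2 = 400; K2/α21 = 400/0.851 = 470 < K1 = 859.
Since the inequalities point opposite ways, species 1 can invade but species 2 cannot.

species 1 excludes species 2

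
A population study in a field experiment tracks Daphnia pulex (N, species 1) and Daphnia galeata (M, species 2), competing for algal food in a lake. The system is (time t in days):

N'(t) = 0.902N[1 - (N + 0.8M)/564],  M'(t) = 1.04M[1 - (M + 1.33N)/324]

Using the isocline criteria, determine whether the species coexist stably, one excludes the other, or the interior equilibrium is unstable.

Compare the nullcline intercepts: K1/α12 = 564/0.8 = 705 > K2 = 324; K2/α21 = 324/1.33 = 244 < K1 = 564.
Since the inequalities point opposite ways, species 1 can invade but species 2 cannot.

species 1 excludes species 2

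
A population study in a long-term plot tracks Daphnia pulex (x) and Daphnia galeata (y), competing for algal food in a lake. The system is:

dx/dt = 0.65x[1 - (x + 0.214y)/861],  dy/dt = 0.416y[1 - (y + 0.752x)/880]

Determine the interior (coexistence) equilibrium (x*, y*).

x* ≈ 802, y* ≈ 277

Setting both brackets to zero gives the nullclines x + 0.214y = 861 and 0.752x + y = 880.
Substituting y = 880 - 0.752x into the first: x(1 - 0.214·0.752) = 861 - 0.214·880.
So x* = 673/0.839 = 802, and then y* = 880 - 0.752·802 = 277.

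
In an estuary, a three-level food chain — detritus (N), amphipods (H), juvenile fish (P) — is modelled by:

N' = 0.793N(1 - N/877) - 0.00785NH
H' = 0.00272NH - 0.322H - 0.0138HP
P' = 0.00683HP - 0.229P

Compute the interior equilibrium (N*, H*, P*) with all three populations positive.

From dP/dt = 0: 0.00683H* = 0.229, so H* = 33.5.
From dN/dt = 0: 0.793(1 - N*/877) = 0.00785·33.5, giving N* = 877·(1 - 0.332) = 586.
From dH/dt = 0: 0.00272·586 - 0.322 = 0.0138P*, so P* = 1.27/0.0138 = 92.2.

N* ≈ 586, H* ≈ 33.5, P* ≈ 92.2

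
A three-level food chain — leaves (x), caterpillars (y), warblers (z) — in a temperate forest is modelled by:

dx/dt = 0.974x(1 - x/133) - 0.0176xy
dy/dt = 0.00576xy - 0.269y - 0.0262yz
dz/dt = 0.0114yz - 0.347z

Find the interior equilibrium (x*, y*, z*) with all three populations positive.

From dz/dt = 0: 0.0114y* = 0.347, so y* = 30.4.
From dx/dt = 0: 0.974(1 - x*/133) = 0.0176·30.4, giving x* = 133·(1 - 0.55) = 59.8.
From dy/dt = 0: 0.00576·59.8 - 0.269 = 0.0262z*, so z* = 0.0757/0.0262 = 2.89.

x* ≈ 59.8, y* ≈ 30.4, z* ≈ 2.89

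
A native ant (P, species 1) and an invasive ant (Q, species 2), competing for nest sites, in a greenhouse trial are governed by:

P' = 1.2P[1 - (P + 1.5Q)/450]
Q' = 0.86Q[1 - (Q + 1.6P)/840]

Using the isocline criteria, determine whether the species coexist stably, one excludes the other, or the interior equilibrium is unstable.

species 2 excludes species 1

Compare the nullcline intercepts: K1/α12 = 450/1.5 = 300 < K2 = 840; K2/α21 = 840/1.6 = 525 > K1 = 450.
Since the inequalities point opposite ways, species 2 can invade but species 1 cannot.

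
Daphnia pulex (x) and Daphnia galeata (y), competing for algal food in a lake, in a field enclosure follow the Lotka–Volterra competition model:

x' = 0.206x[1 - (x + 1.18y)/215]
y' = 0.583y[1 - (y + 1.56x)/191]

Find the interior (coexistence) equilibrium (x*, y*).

Setting both brackets to zero gives the nullclines x + 1.18y = 215 and 1.56x + y = 191.
Substituting y = 191 - 1.56x into the first: x(1 - 1.18·1.56) = 215 - 1.18·191.
So x* = -10.4/-0.841 = 12.3, and then y* = 191 - 1.56·12.3 = 172.

x* ≈ 12.3, y* ≈ 172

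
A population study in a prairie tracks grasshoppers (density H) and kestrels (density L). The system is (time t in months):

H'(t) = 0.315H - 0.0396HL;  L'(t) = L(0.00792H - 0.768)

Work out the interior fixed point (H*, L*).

Set dL/dt = 0 with L > 0: 0.00792H - 0.768 = 0, so H* = 0.768/0.00792 = 97.
Set dH/dt = 0 with H > 0: 0.315 - 0.0396L = 0, so L* = 0.315/0.0396 = 7.95.

H* ≈ 97, L* ≈ 7.95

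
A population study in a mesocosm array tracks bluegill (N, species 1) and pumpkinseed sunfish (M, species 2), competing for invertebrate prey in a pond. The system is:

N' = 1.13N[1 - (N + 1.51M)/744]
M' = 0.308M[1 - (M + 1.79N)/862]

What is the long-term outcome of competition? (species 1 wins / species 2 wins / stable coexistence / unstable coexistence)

Compare the nullcline intercepts: K1/α12 = 744/1.51 = 493 < K2 = 862; K2/α21 = 862/1.79 = 482 < K1 = 744.
Since both are reversed, neither can invade when rare; the interior point is a saddle.

unstable coexistence (outcome depends on initial conditions)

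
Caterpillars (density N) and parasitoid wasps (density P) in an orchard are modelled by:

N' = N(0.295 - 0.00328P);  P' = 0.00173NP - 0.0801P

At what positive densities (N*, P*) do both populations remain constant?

Set dP/dt = 0 with P > 0: 0.00173N - 0.0801 = 0, so N* = 0.0801/0.00173 = 46.3.
Set dN/dt = 0 with N > 0: 0.295 - 0.00328P = 0, so P* = 0.295/0.00328 = 89.9.

N* ≈ 46.3, P* ≈ 89.9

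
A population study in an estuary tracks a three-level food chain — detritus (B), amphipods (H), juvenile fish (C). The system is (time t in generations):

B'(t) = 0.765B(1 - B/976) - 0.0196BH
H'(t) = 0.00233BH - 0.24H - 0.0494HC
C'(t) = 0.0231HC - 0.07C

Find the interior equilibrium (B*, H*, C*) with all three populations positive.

B* ≈ 900, H* ≈ 3.03, C* ≈ 37.6

From dC/dt = 0: 0.0231H* = 0.07, so H* = 3.03.
From dB/dt = 0: 0.765(1 - B*/976) = 0.0196·3.03, giving B* = 976·(1 - 0.0776) = 900.
From dH/dt = 0: 0.00233·900 - 0.24 = 0.0494C*, so C* = 1.86/0.0494 = 37.6.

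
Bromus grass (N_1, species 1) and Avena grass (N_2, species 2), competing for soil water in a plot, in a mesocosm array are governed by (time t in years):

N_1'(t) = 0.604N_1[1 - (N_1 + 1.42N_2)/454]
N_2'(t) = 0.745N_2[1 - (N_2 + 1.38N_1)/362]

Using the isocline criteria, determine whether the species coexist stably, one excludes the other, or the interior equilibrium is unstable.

Compare the nullcline intercepts: K1/α12 = 454/1.42 = 320 < K2 = 362; K2/α21 = 362/1.38 = 262 < K1 = 454.
Since both are reversed, neither can invade when rare; the interior point is a saddle.

unstable coexistence (outcome depends on initial conditions)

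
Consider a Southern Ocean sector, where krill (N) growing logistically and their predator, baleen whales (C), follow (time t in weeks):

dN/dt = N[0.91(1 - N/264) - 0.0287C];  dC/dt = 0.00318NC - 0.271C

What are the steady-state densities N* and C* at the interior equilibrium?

N* ≈ 85.2, C* ≈ 21.5

From dC/dt = 0 with C > 0: 0.00318N* = 0.271, so N* = 85.2.
Substitute into dN/dt = 0: 0.91(1 - 85.2/264) = 0.0287C*.
The bracket is 0.677, giving C* = 0.616/0.0287 = 21.5.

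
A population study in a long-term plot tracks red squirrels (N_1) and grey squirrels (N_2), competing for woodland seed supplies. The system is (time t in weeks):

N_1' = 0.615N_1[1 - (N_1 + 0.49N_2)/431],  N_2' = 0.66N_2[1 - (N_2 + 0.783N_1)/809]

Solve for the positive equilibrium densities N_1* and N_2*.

Setting both brackets to zero gives the nullclines N_1 + 0.49N_2 = 431 and 0.783N_1 + N_2 = 809.
Substituting N_2 = 809 - 0.783N_1 into the first: N_1(1 - 0.49·0.783) = 431 - 0.49·809.
So N_1* = 34.6/0.616 = 56.1, and then N_2* = 809 - 0.783·56.1 = 765.

N_1* ≈ 56.1, N_2* ≈ 765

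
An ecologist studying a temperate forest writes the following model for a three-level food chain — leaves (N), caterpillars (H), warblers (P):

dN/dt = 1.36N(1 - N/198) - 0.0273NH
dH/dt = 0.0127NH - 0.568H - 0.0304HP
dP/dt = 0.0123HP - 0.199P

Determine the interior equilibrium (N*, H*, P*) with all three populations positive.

N* ≈ 134, H* ≈ 16.2, P* ≈ 37.2

From dP/dt = 0: 0.0123H* = 0.199, so H* = 16.2.
From dN/dt = 0: 1.36(1 - N*/198) = 0.0273·16.2, giving N* = 198·(1 - 0.325) = 134.
From dH/dt = 0: 0.0127·134 - 0.568 = 0.0304P*, so P* = 1.13/0.0304 = 37.2.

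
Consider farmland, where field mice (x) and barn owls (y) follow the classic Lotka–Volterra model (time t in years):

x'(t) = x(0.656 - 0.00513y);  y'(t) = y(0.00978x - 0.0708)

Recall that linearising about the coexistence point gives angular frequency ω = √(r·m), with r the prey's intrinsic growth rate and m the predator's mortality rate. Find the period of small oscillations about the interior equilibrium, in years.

T ≈ 29.2 years

Here r = 0.656 and m = 0.0708, so r·m = 0.0464.
ω = √0.0464 = 0.216 per year, hence T = 2π/ω ≈ 29.2 years.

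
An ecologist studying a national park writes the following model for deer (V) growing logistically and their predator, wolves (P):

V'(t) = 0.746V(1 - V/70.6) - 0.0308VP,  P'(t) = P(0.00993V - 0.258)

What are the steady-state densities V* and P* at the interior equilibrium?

From dP/dt = 0 with P > 0: 0.00993V* = 0.258, so V* = 26.
Substitute into dV/dt = 0: 0.746(1 - 26/70.6) = 0.0308P*.
The bracket is 0.632, giving P* = 0.471/0.0308 = 15.3.

V* ≈ 26, P* ≈ 15.3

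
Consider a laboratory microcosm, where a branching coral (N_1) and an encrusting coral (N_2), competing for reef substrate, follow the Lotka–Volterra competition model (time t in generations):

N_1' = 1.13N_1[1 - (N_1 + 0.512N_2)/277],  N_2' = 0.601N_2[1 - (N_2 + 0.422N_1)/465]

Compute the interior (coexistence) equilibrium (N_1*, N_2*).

N_1* ≈ 49.6, N_2* ≈ 444

Setting both brackets to zero gives the nullclines N_1 + 0.512N_2 = 277 and 0.422N_1 + N_2 = 465.
Substituting N_2 = 465 - 0.422N_1 into the first: N_1(1 - 0.512·0.422) = 277 - 0.512·465.
So N_1* = 38.9/0.784 = 49.6, and then N_2* = 465 - 0.422·49.6 = 444.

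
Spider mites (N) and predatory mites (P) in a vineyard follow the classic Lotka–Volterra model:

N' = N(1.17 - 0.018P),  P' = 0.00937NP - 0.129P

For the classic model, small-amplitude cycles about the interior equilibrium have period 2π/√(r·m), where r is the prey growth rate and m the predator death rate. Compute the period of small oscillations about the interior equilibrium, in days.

T ≈ 16.2 days

Here r = 1.17 and m = 0.129, so r·m = 0.151.
ω = √0.151 = 0.388 per day, hence T = 2π/ω ≈ 16.2 days.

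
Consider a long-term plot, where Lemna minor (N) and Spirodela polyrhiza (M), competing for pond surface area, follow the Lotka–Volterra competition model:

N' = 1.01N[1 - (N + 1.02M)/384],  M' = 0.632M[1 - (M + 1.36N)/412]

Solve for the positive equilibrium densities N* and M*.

N* ≈ 93.6, M* ≈ 285

Setting both brackets to zero gives the nullclines N + 1.02M = 384 and 1.36N + M = 412.
Substituting M = 412 - 1.36N into the first: N(1 - 1.02·1.36) = 384 - 1.02·412.
So N* = -36.2/-0.387 = 93.6, and then M* = 412 - 1.36·93.6 = 285.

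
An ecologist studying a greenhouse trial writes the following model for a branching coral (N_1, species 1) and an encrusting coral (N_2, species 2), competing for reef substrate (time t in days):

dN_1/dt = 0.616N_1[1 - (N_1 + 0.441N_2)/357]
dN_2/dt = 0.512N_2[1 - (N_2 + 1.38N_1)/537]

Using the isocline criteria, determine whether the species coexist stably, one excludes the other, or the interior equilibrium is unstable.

Compare the nullcline intercepts: K1/α12 = 357/0.441 = 810 > K2 = 537; K2/α21 = 537/1.38 = 389 > K1 = 357.
Since both inequalities hold, each species can invade when rare, so the interior equilibrium is stable.

stable coexistence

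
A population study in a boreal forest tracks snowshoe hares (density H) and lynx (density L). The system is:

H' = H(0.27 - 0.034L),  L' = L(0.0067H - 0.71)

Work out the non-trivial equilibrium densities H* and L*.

H* ≈ 106, L* ≈ 7.94

Set dL/dt = 0 with L > 0: 0.0067H - 0.71 = 0, so H* = 0.71/0.0067 = 106.
Set dH/dt = 0 with H > 0: 0.27 - 0.034L = 0, so L* = 0.27/0.034 = 7.94.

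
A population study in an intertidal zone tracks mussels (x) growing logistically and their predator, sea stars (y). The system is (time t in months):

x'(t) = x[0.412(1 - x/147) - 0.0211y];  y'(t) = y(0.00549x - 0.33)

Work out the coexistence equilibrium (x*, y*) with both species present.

x* ≈ 60.1, y* ≈ 11.5

From dy/dt = 0 with y > 0: 0.00549x* = 0.33, so x* = 60.1.
Substitute into dx/dt = 0: 0.412(1 - 60.1/147) = 0.0211y*.
The bracket is 0.591, giving y* = 0.244/0.0211 = 11.5.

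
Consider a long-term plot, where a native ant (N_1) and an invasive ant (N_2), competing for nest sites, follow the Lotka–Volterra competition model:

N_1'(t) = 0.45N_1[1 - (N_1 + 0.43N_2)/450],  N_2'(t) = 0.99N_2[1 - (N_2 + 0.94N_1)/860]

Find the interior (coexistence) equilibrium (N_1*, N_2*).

Setting both brackets to zero gives the nullclines N_1 + 0.43N_2 = 450 and 0.94N_1 + N_2 = 860.
Substituting N_2 = 860 - 0.94N_1 into the first: N_1(1 - 0.43·0.94) = 450 - 0.43·860.
So N_1* = 80.2/0.596 = 135, and then N_2* = 860 - 0.94·135 = 733.

N_1* ≈ 135, N_2* ≈ 733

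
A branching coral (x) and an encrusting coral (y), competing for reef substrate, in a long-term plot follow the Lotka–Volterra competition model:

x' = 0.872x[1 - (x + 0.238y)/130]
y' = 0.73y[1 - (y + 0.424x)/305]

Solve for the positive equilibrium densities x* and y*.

x* ≈ 63.9, y* ≈ 278

Setting both brackets to zero gives the nullclines x + 0.238y = 130 and 0.424x + y = 305.
Substituting y = 305 - 0.424x into the first: x(1 - 0.238·0.424) = 130 - 0.238·305.
So x* = 57.4/0.899 = 63.9, and then y* = 305 - 0.424·63.9 = 278.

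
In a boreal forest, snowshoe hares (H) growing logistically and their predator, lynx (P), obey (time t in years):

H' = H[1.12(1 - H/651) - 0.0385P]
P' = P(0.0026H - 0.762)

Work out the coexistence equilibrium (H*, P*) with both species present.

From dP/dt = 0 with P > 0: 0.0026H* = 0.762, so H* = 293.
Substitute into dH/dt = 0: 1.12(1 - 293/651) = 0.0385P*.
The bracket is 0.55, giving P* = 0.616/0.0385 = 16.

H* ≈ 293, P* ≈ 16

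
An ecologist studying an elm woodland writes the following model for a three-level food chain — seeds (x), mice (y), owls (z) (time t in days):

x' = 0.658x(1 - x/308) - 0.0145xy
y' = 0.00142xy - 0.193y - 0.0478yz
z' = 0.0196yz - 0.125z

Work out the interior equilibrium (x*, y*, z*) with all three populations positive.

From dz/dt = 0: 0.0196y* = 0.125, so y* = 6.38.
From dx/dt = 0: 0.658(1 - x*/308) = 0.0145·6.38, giving x* = 308·(1 - 0.141) = 265.
From dy/dt = 0: 0.00142·265 - 0.193 = 0.0478z*, so z* = 0.183/0.0478 = 3.83.

x* ≈ 265, y* ≈ 6.38, z* ≈ 3.83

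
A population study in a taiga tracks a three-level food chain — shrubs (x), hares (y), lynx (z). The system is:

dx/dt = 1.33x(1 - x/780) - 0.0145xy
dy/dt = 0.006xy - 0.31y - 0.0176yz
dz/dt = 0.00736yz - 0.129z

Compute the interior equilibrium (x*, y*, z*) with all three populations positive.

x* ≈ 631, y* ≈ 17.5, z* ≈ 197

From dz/dt = 0: 0.00736y* = 0.129, so y* = 17.5.
From dx/dt = 0: 1.33(1 - x*/780) = 0.0145·17.5, giving x* = 780·(1 - 0.191) = 631.
From dy/dt = 0: 0.006·631 - 0.31 = 0.0176z*, so z* = 3.48/0.0176 = 197.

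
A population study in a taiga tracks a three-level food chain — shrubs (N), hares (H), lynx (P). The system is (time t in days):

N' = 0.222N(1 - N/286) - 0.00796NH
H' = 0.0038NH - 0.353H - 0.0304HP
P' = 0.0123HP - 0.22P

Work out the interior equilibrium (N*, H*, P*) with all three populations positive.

N* ≈ 103, H* ≈ 17.9, P* ≈ 1.21

From dP/dt = 0: 0.0123H* = 0.22, so H* = 17.9.
From dN/dt = 0: 0.222(1 - N*/286) = 0.00796·17.9, giving N* = 286·(1 - 0.641) = 103.
From dH/dt = 0: 0.0038·103 - 0.353 = 0.0304P*, so P* = 0.0368/0.0304 = 1.21.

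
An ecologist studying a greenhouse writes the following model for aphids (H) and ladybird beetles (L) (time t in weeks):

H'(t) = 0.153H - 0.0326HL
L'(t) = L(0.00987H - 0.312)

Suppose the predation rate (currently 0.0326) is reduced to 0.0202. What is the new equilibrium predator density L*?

At the interior fixed point, setting dH/dt = 0 with H > 0 fixes L* = (prey growth rate)/(HL coefficient) — independent of the other coefficients.
With the change, L* = 0.153/0.0202 = 7.57; it rises from 4.69.

L* ≈ 7.57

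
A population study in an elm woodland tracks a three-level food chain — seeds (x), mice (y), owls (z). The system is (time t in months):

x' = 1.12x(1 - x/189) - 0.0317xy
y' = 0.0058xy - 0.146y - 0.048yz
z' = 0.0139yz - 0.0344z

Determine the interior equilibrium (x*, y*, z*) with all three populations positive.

From dz/dt = 0: 0.0139y* = 0.0344, so y* = 2.47.
From dx/dt = 0: 1.12(1 - x*/189) = 0.0317·2.47, giving x* = 189·(1 - 0.07) = 176.
From dy/dt = 0: 0.0058·176 - 0.146 = 0.048z*, so z* = 0.873/0.048 = 18.2.

x* ≈ 176, y* ≈ 2.47, z* ≈ 18.2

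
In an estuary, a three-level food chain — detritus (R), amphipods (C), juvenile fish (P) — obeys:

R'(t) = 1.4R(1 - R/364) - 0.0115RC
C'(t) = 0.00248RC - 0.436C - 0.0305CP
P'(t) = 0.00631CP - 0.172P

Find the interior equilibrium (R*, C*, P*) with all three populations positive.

R* ≈ 282, C* ≈ 27.3, P* ≈ 8.68

From dP/dt = 0: 0.00631C* = 0.172, so C* = 27.3.
From dR/dt = 0: 1.4(1 - R*/364) = 0.0115·27.3, giving R* = 364·(1 - 0.224) = 282.
From dC/dt = 0: 0.00248·282 - 0.436 = 0.0305P*, so P* = 0.265/0.0305 = 8.68.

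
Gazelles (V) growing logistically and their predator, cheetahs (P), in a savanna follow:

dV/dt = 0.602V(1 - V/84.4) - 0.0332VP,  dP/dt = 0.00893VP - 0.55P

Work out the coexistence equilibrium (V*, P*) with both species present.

From dP/dt = 0 with P > 0: 0.00893V* = 0.55, so V* = 61.6.
Substitute into dV/dt = 0: 0.602(1 - 61.6/84.4) = 0.0332P*.
The bracket is 0.27, giving P* = 0.163/0.0332 = 4.9.

V* ≈ 61.6, P* ≈ 4.9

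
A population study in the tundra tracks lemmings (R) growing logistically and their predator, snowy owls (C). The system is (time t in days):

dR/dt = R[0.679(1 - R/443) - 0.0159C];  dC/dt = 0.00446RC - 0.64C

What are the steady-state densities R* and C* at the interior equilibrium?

R* ≈ 143, C* ≈ 28.9

From dC/dt = 0 with C > 0: 0.00446R* = 0.64, so R* = 143.
Substitute into dR/dt = 0: 0.679(1 - 143/443) = 0.0159C*.
The bracket is 0.676, giving C* = 0.459/0.0159 = 28.9.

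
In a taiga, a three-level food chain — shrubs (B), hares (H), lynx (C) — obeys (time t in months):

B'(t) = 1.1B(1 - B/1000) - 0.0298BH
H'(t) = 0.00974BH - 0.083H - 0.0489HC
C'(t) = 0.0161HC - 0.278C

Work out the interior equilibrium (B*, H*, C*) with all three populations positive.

B* ≈ 532, H* ≈ 17.3, C* ≈ 104

From dC/dt = 0: 0.0161H* = 0.278, so H* = 17.3.
From dB/dt = 0: 1.1(1 - B*/1000) = 0.0298·17.3, giving B* = 1000·(1 - 0.468) = 532.
From dH/dt = 0: 0.00974·532 - 0.083 = 0.0489C*, so C* = 5.1/0.0489 = 104.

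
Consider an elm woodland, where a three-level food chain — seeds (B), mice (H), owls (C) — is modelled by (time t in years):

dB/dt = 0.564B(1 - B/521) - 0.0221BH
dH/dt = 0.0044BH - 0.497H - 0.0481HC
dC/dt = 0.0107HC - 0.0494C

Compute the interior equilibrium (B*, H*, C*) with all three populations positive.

B* ≈ 427, H* ≈ 4.62, C* ≈ 28.7

From dC/dt = 0: 0.0107H* = 0.0494, so H* = 4.62.
From dB/dt = 0: 0.564(1 - B*/521) = 0.0221·4.62, giving B* = 521·(1 - 0.181) = 427.
From dH/dt = 0: 0.0044·427 - 0.497 = 0.0481C*, so C* = 1.38/0.0481 = 28.7.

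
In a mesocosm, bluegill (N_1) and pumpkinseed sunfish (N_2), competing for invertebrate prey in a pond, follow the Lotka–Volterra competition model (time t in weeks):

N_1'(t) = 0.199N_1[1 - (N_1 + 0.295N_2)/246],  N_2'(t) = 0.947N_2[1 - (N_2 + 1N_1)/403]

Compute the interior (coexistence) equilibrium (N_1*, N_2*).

N_1* ≈ 180, N_2* ≈ 223

Setting both brackets to zero gives the nullclines N_1 + 0.295N_2 = 246 and 1N_1 + N_2 = 403.
Substituting N_2 = 403 - 1N_1 into the first: N_1(1 - 0.295·1) = 246 - 0.295·403.
So N_1* = 127/0.705 = 180, and then N_2* = 403 - 1·180 = 223.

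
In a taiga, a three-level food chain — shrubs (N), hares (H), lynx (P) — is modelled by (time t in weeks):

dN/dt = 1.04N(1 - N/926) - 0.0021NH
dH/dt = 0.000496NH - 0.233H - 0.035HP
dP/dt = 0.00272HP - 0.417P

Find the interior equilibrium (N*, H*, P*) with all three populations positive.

From dP/dt = 0: 0.00272H* = 0.417, so H* = 153.
From dN/dt = 0: 1.04(1 - N*/926) = 0.0021·153, giving N* = 926·(1 - 0.31) = 639.
From dH/dt = 0: 0.000496·639 - 0.233 = 0.035P*, so P* = 0.0841/0.035 = 2.4.

N* ≈ 639, H* ≈ 153, P* ≈ 2.4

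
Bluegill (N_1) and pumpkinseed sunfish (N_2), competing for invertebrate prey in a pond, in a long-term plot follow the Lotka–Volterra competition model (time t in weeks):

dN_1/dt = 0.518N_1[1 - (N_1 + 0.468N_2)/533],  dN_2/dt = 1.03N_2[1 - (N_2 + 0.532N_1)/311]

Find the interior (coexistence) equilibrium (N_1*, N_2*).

N_1* ≈ 516, N_2* ≈ 36.5

Setting both brackets to zero gives the nullclines N_1 + 0.468N_2 = 533 and 0.532N_1 + N_2 = 311.
Substituting N_2 = 311 - 0.532N_1 into the first: N_1(1 - 0.468·0.532) = 533 - 0.468·311.
So N_1* = 387/0.751 = 516, and then N_2* = 311 - 0.532·516 = 36.5.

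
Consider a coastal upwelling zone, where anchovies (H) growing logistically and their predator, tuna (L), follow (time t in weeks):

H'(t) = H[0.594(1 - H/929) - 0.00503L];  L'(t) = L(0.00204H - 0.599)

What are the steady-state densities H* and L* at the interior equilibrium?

From dL/dt = 0 with L > 0: 0.00204H* = 0.599, so H* = 294.
Substitute into dH/dt = 0: 0.594(1 - 294/929) = 0.00503L*.
The bracket is 0.684, giving L* = 0.406/0.00503 = 80.8.

H* ≈ 294, L* ≈ 80.8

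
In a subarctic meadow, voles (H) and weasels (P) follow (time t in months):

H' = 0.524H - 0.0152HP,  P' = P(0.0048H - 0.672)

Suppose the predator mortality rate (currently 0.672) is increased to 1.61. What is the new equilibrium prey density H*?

H* ≈ 335

At the interior fixed point, setting dP/dt = 0 with P > 0 fixes H* = (predator death rate)/(HP coefficient) — independent of the other coefficients.
With the change, H* = 1.61/0.0048 = 335; it rises from 140.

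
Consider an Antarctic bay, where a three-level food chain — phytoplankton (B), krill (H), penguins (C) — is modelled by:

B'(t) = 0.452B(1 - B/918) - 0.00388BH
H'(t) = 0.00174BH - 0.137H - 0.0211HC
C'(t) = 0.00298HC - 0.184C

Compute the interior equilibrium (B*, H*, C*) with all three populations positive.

B* ≈ 431, H* ≈ 61.7, C* ≈ 29.1

From dC/dt = 0: 0.00298H* = 0.184, so H* = 61.7.
From dB/dt = 0: 0.452(1 - B*/918) = 0.00388·61.7, giving B* = 918·(1 - 0.53) = 431.
From dH/dt = 0: 0.00174·431 - 0.137 = 0.0211C*, so C* = 0.614/0.0211 = 29.1.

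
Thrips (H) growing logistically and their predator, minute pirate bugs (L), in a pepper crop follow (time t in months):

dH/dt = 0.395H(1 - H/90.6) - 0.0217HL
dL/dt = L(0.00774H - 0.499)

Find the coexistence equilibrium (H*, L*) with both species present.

From dL/dt = 0 with L > 0: 0.00774H* = 0.499, so H* = 64.5.
Substitute into dH/dt = 0: 0.395(1 - 64.5/90.6) = 0.0217L*.
The bracket is 0.288, giving L* = 0.114/0.0217 = 5.25.

H* ≈ 64.5, L* ≈ 5.25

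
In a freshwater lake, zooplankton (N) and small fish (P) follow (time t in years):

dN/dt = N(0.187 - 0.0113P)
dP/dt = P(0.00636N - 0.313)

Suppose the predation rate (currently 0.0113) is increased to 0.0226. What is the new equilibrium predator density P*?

P* ≈ 8.27

At the interior fixed point, setting dN/dt = 0 with N > 0 fixes P* = (prey growth rate)/(NP coefficient) — independent of the other coefficients.
With the change, P* = 0.187/0.0226 = 8.27; it falls from 16.5.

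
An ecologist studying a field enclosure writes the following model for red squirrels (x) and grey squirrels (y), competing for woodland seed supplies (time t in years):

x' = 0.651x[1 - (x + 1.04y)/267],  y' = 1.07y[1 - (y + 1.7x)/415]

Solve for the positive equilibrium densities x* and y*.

x* ≈ 214, y* ≈ 50.7

Setting both brackets to zero gives the nullclines x + 1.04y = 267 and 1.7x + y = 415.
Substituting y = 415 - 1.7x into the first: x(1 - 1.04·1.7) = 267 - 1.04·415.
So x* = -165/-0.768 = 214, and then y* = 415 - 1.7·214 = 50.7.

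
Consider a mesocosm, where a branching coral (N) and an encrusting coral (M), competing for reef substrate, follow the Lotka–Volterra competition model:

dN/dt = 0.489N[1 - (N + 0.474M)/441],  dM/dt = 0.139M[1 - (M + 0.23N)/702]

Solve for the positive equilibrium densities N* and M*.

N* ≈ 121, M* ≈ 674

Setting both brackets to zero gives the nullclines N + 0.474M = 441 and 0.23N + M = 702.
Substituting M = 702 - 0.23N into the first: N(1 - 0.474·0.23) = 441 - 0.474·702.
So N* = 108/0.891 = 121, and then M* = 702 - 0.23·121 = 674.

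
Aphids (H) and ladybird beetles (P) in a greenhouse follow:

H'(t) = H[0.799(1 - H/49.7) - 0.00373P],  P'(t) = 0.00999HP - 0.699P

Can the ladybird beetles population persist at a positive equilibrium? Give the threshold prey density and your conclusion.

The predator equation gives dP/dt > 0 only when H > 0.699/0.00999 = 70.
Without the predator, H → K = 49.7. Since 49.7 < 70, the predator cannot invade.

Threshold H = 70; K < 70, so no, the predator goes extinct.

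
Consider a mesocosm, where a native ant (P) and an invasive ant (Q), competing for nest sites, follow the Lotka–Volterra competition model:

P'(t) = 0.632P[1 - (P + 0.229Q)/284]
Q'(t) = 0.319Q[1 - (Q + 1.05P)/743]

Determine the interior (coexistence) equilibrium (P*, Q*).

Setting both brackets to zero gives the nullclines P + 0.229Q = 284 and 1.05P + Q = 743.
Substituting Q = 743 - 1.05P into the first: P(1 - 0.229·1.05) = 284 - 0.229·743.
So P* = 114/0.76 = 150, and then Q* = 743 - 1.05·150 = 586.

P* ≈ 150, Q* ≈ 586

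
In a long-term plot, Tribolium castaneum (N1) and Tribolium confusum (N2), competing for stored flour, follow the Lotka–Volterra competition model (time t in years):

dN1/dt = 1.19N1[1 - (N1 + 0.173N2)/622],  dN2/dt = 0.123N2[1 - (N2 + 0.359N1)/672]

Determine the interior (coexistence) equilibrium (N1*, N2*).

Setting both brackets to zero gives the nullclines N1 + 0.173N2 = 622 and 0.359N1 + N2 = 672.
Substituting N2 = 672 - 0.359N1 into the first: N1(1 - 0.173·0.359) = 622 - 0.173·672.
So N1* = 506/0.938 = 539, and then N2* = 672 - 0.359·539 = 478.

N1* ≈ 539, N2* ≈ 478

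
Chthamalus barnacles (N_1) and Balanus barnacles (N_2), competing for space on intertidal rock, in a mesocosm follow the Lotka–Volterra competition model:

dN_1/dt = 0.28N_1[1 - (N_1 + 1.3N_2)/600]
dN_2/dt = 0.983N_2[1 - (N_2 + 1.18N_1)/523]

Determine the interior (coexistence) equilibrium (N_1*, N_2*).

N_1* ≈ 150, N_2* ≈ 346

Setting both brackets to zero gives the nullclines N_1 + 1.3N_2 = 600 and 1.18N_1 + N_2 = 523.
Substituting N_2 = 523 - 1.18N_1 into the first: N_1(1 - 1.3·1.18) = 600 - 1.3·523.
So N_1* = -79.9/-0.534 = 150, and then N_2* = 523 - 1.18·150 = 346.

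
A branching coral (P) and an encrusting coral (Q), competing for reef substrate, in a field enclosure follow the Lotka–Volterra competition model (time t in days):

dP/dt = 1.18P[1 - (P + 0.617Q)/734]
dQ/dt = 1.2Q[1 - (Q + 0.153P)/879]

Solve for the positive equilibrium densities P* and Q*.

P* ≈ 212, Q* ≈ 847

Setting both brackets to zero gives the nullclines P + 0.617Q = 734 and 0.153P + Q = 879.
Substituting Q = 879 - 0.153P into the first: P(1 - 0.617·0.153) = 734 - 0.617·879.
So P* = 192/0.906 = 212, and then Q* = 879 - 0.153·212 = 847.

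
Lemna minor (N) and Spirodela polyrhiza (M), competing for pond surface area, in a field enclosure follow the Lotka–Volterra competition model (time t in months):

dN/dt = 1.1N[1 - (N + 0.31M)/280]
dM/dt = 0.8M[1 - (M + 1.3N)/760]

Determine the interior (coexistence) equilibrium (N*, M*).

Setting both brackets to zero gives the nullclines N + 0.31M = 280 and 1.3N + M = 760.
Substituting M = 760 - 1.3N into the first: N(1 - 0.31·1.3) = 280 - 0.31·760.
So N* = 44.4/0.597 = 74.4, and then M* = 760 - 1.3·74.4 = 663.

N* ≈ 74.4, M* ≈ 663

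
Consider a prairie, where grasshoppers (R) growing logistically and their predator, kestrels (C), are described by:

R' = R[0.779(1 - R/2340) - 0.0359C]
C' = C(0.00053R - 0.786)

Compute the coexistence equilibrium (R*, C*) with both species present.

R* ≈ 1480, C* ≈ 7.95

From dC/dt = 0 with C > 0: 0.00053R* = 0.786, so R* = 1480.
Substitute into dR/dt = 0: 0.779(1 - 1480/2340) = 0.0359C*.
The bracket is 0.366, giving C* = 0.285/0.0359 = 7.95.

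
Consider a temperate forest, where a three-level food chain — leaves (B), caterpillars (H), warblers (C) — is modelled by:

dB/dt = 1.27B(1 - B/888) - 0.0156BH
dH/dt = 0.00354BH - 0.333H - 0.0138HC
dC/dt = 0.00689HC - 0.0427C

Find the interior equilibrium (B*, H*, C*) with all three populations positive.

From dC/dt = 0: 0.00689H* = 0.0427, so H* = 6.2.
From dB/dt = 0: 1.27(1 - B*/888) = 0.0156·6.2, giving B* = 888·(1 - 0.0761) = 820.
From dH/dt = 0: 0.00354·820 - 0.333 = 0.0138C*, so C* = 2.57/0.0138 = 186.

B* ≈ 820, H* ≈ 6.2, C* ≈ 186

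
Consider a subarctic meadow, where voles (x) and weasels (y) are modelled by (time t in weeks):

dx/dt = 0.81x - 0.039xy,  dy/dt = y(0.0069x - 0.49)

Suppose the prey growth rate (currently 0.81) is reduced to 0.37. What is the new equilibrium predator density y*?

y* ≈ 9.49

At the interior fixed point, setting dx/dt = 0 with x > 0 fixes y* = (prey growth rate)/(xy coefficient) — independent of the other coefficients.
With the change, y* = 0.37/0.039 = 9.49; it falls from 20.8.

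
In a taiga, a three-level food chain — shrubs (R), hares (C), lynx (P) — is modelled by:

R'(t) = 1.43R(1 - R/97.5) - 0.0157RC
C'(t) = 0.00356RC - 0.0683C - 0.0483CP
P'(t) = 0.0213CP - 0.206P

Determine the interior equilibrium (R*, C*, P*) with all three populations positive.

From dP/dt = 0: 0.0213C* = 0.206, so C* = 9.67.
From dR/dt = 0: 1.43(1 - R*/97.5) = 0.0157·9.67, giving R* = 97.5·(1 - 0.106) = 87.1.
From dC/dt = 0: 0.00356·87.1 - 0.0683 = 0.0483P*, so P* = 0.242/0.0483 = 5.01.

R* ≈ 87.1, C* ≈ 9.67, P* ≈ 5.01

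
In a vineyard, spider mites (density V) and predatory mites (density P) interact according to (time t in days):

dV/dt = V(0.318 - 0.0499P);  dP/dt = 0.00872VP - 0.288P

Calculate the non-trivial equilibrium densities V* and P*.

Set dP/dt = 0 with P > 0: 0.00872V - 0.288 = 0, so V* = 0.288/0.00872 = 33.
Set dV/dt = 0 with V > 0: 0.318 - 0.0499P = 0, so P* = 0.318/0.0499 = 6.37.

V* ≈ 33, P* ≈ 6.37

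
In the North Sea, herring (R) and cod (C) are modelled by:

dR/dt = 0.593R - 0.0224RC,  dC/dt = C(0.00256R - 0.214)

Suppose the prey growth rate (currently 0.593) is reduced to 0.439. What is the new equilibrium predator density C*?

At the interior fixed point, setting dR/dt = 0 with R > 0 fixes C* = (prey growth rate)/(RC coefficient) — independent of the other coefficients.
With the change, C* = 0.439/0.0224 = 19.6; it falls from 26.5.

C* ≈ 19.6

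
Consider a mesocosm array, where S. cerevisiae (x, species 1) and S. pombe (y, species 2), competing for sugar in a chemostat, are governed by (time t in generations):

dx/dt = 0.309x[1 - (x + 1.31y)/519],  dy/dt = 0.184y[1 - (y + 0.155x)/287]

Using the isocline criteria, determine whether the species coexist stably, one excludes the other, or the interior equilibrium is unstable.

Compare the nullcline intercepts: K1/α12 = 519/1.31 = 396 > K2 = 287; K2/α21 = 287/0.155 = 1850 > K1 = 519.
Since both inequalities hold, each species can invade when rare, so the interior equilibrium is stable.

stable coexistence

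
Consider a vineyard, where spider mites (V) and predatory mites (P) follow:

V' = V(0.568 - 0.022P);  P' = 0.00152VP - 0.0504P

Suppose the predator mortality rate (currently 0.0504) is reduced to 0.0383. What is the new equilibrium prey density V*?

V* ≈ 25.2

At the interior fixed point, setting dP/dt = 0 with P > 0 fixes V* = (predator death rate)/(VP coefficient) — independent of the other coefficients.
With the change, V* = 0.0383/0.00152 = 25.2; it falls from 33.2.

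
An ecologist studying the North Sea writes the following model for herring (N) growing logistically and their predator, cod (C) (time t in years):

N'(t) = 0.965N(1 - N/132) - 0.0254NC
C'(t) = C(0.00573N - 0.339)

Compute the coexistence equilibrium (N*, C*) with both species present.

From dC/dt = 0 with C > 0: 0.00573N* = 0.339, so N* = 59.2.
Substitute into dN/dt = 0: 0.965(1 - 59.2/132) = 0.0254C*.
The bracket is 0.552, giving C* = 0.532/0.0254 = 21.

N* ≈ 59.2, C* ≈ 21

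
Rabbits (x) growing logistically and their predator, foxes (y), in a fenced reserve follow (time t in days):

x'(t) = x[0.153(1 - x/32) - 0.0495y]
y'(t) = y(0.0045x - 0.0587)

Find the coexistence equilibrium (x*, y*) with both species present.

x* ≈ 13, y* ≈ 1.83

From dy/dt = 0 with y > 0: 0.0045x* = 0.0587, so x* = 13.
Substitute into dx/dt = 0: 0.153(1 - 13/32) = 0.0495y*.
The bracket is 0.592, giving y* = 0.0906/0.0495 = 1.83.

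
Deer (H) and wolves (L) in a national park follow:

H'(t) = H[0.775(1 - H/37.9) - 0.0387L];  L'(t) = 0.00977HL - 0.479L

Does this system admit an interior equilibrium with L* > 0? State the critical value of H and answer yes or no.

Threshold H = 49; K < 49, so no, the predator goes extinct.

The predator equation gives dL/dt > 0 only when H > 0.479/0.00977 = 49.
Without the predator, H → K = 37.9. Since 37.9 < 49, the predator cannot invade.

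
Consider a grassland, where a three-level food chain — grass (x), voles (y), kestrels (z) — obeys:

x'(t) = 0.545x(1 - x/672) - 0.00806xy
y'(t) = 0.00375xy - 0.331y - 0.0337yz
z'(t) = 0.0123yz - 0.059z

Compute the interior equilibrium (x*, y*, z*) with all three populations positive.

x* ≈ 624, y* ≈ 4.8, z* ≈ 59.7

From dz/dt = 0: 0.0123y* = 0.059, so y* = 4.8.
From dx/dt = 0: 0.545(1 - x*/672) = 0.00806·4.8, giving x* = 672·(1 - 0.0709) = 624.
From dy/dt = 0: 0.00375·624 - 0.331 = 0.0337z*, so z* = 2.01/0.0337 = 59.7.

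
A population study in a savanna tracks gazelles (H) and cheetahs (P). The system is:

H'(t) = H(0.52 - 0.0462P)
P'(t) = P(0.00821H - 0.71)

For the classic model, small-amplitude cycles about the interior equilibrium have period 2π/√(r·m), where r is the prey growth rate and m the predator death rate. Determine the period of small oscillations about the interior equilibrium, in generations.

T ≈ 10.3 generations

Here r = 0.52 and m = 0.71, so r·m = 0.369.
ω = √0.369 = 0.608 per generation, hence T = 2π/ω ≈ 10.3 generations.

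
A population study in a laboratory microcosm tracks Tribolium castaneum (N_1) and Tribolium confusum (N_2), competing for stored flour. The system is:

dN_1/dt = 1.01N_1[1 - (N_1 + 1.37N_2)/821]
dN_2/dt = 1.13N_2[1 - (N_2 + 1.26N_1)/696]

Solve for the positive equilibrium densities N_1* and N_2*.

Setting both brackets to zero gives the nullclines N_1 + 1.37N_2 = 821 and 1.26N_1 + N_2 = 696.
Substituting N_2 = 696 - 1.26N_1 into the first: N_1(1 - 1.37·1.26) = 821 - 1.37·696.
So N_1* = -133/-0.726 = 182, and then N_2* = 696 - 1.26·182 = 466.

N_1* ≈ 182, N_2* ≈ 466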